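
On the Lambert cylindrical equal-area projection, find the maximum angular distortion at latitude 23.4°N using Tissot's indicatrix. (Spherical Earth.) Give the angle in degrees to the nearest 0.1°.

9.8°

The Lambert cylindrical equal-area projection is the cylindrical equal-area projection with its standard parallel at the equator (φ₀ = 0). A cylindrical equal-area projection with standard parallel φ₀ has meridian scale h = cos φ / cos φ₀ and parallel scale k = cos φ₀ / cos φ (so areas are preserved, h·k = 1).
At 23.4°: h = 0.9178, k = 1.090; principal scales a = 1.090, b = 0.9178.
sin(ω/2) = (a − b)/(a + b) = 0.1719/2.007 = 0.08562, so ω = 2 arcsin(0.08562) ≈ 9.8°.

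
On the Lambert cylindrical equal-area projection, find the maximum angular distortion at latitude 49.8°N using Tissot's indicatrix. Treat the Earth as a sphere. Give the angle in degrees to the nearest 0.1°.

48.6°

The Lambert cylindrical equal-area projection is the cylindrical equal-area projection with its standard parallel at the equator (φ₀ = 0). A cylindrical equal-area projection with standard parallel φ₀ has meridian scale h = cos φ / cos φ₀ and parallel scale k = cos φ₀ / cos φ (so areas are preserved, h·k = 1).
At 49.8°: h = 0.6455, k = 1.549; principal scales a = 1.549, b = 0.6455.
sin(ω/2) = (a − b)/(a + b) = 0.9038/2.195 = 0.4118, so ω = 2 arcsin(0.4118) ≈ 48.6°.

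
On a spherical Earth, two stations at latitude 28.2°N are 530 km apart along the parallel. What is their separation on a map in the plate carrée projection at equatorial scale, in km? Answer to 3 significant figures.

601 km

For the equirectangular projection with φ₀ = 0 (plate carrée), h = 1 along meridians and k = sec φ along parallels.
Along the parallel, k = sec 28.2° = 1/0.8813 = 1.135.
Map distance = 530 × 1.135 ≈ 601 km.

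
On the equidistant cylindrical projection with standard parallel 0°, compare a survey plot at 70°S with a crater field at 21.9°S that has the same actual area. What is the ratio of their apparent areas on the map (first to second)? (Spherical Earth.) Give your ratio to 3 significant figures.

2.71

For the equirectangular projection with φ₀ = 0 (plate carrée), h = 1 along meridians and k = sec φ along parallels.
Areal scale at 70°: h·k = 1.000 × 2.924 = 2.924.
Areal scale at 21.9°: h·k = 1.000 × 1.078 = 1.078.
Ratio = 2.924/1.078 ≈ 2.71.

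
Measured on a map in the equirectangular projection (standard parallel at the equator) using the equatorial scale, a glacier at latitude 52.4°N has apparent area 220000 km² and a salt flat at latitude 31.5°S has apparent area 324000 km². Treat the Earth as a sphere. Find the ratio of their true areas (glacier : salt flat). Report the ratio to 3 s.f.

0.486

On the plate carrée, areal scale = h·k = 1 × sec φ, so true area = apparent × cos φ.
True area of glacier: 220000 × cos(52.4°) = 220000 × 0.6101 = 134200 km².
True area of salt flat: 324000 × cos(31.5°) = 324000 × 0.8526 = 276300 km².
Ratio = 134200 / 276300 ≈ 0.486.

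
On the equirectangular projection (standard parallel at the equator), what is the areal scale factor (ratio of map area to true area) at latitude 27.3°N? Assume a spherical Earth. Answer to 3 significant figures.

1.13

Plate carrée maps x = Rλ, y = Rφ. The meridian scale is h = 1 and the parallel scale is k = 1/cos φ = sec φ.
Areal scale = h·k = 1 × sec φ; at 27.3°, h = 1.000, k = 1.125, so h·k = 1.125.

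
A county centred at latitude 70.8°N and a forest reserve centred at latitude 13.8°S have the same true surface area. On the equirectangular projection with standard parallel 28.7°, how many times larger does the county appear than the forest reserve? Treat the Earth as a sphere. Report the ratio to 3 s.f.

In the equirectangular projection with standard parallel φ₀ = 28.7° (x = Rλ cos φ₀, y = Rφ), meridians are true-scale (h = 1) and the parallel scale is k = cos φ₀ / cos φ.
Areal scale at 70.8°: h·k = 1.000 × 2.667 = 2.667.
Areal scale at 13.8°: h·k = 1.000 × 0.9032 = 0.9032.
Ratio = 2.667/0.9032 ≈ 2.95.

2.95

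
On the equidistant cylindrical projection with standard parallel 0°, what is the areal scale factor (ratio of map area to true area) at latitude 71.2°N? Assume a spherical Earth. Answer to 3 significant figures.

3.10

Plate carrée maps x = Rλ, y = Rφ. The meridian scale is h = 1 and the parallel scale is k = 1/cos φ = sec φ.
Areal scale = h·k = 1 × sec φ; at 71.2°, h = 1.000, k = 3.103, so h·k = 3.103.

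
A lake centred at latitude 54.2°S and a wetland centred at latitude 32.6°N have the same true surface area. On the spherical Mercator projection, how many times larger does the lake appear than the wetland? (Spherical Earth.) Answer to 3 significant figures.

2.07

On Mercator, area is exaggerated by sec²φ = 1/cos²φ.
At 54.2°: sec²(54.2°) = 1/0.5850² = 2.922.
At 32.6°: sec²(32.6°) = 1/0.8425² = 1.409.
Ratio = 2.922/1.409 = cos²(32.6°)/cos²(54.2°) ≈ 2.07.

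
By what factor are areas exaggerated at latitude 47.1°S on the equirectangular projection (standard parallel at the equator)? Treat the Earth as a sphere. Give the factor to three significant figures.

1.47

Plate carrée maps x = Rλ, y = Rφ. The meridian scale is h = 1 and the parallel scale is k = 1/cos φ = sec φ.
Areal scale = h·k = 1 × sec φ; at 47.1°, h = 1.000, k = 1.469, so h·k = 1.469.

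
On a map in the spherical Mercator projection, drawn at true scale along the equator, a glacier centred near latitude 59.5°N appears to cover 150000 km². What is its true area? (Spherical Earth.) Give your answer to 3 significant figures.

The Mercator projection is conformal; its linear scale factor is the same in every direction and equals sec φ = 1/cos φ.
Areal scale = k² = sec²φ = 1/cos²(59.5°) = 1/0.5075² = 3.882.
True area = apparent / (areal scale) = 150000 / 3.882 ≈ 38600 km².

38600 km²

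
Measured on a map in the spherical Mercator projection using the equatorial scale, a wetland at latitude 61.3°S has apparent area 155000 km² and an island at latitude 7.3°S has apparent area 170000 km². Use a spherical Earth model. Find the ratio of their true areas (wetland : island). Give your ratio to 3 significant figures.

0.214

Mercator's areal exaggeration is sec²φ; hence true area = (apparent area) · cos²φ.
True area of wetland: 155000 × cos²(61.3°) = 155000 × 0.2306 = 35750 km².
True area of island: 170000 × cos²(7.3°) = 170000 × 0.9839 = 167300 km².
Ratio = 35750 / 167300 ≈ 0.214.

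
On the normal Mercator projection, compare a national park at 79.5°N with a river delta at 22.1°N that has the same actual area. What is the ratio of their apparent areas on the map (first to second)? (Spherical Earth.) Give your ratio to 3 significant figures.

25.8

Mercator is conformal with k = sec φ, so areal scale = k² = sec²φ.
At 79.5°: sec²(79.5°) = 1/0.1822² = 30.11.
At 22.1°: sec²(22.1°) = 1/0.9265² = 1.165.
Ratio = 30.11/1.165 = cos²(22.1°)/cos²(79.5°) ≈ 25.8.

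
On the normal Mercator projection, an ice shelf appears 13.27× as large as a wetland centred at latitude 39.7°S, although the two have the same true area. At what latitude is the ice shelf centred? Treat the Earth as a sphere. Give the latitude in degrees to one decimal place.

77.8°

On Mercator, (apparent₁)/(apparent₂) = sec²φ₁ / sec²φ₂ when true areas are equal.
cos²φ₂ / cos²φ₁ = 13.27  ⇒  cos φ₁ = cos 39.7° / √13.27 = 0.7694/3.643 = 0.2112.
φ₁ = arccos(0.2112) ≈ 77.8°.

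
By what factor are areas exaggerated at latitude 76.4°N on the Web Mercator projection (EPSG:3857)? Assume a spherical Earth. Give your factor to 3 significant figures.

Mercator is conformal, so the point scale is isotropic: h = k = sec φ = 1/cos φ.
Areal scale = k² = sec²φ = 1/cos²(76.4°) = 1/0.2351² = 18.09.

18.1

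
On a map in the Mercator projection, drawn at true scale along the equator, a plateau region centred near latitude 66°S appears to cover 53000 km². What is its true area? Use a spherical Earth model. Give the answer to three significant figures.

8770 km²

Mercator is conformal, so the point scale is isotropic: h = k = sec φ = 1/cos φ.
Areal scale = k² = sec²φ = 1/cos²(66°) = 1/0.4067² = 6.045.
True area = apparent / (areal scale) = 53000 / 6.045 ≈ 8770 km².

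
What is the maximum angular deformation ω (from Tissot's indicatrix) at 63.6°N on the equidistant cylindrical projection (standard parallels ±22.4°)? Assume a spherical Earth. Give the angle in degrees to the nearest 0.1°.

With standard parallel φ₀ = 22.4°, the equirectangular projection gives x = Rλ cos φ₀, y = Rφ, so h = 1 and k = cos 22.4° / cos φ.
At 63.6°: h = 1.000, k = 2.079; principal scales a = 2.079, b = 1.000.
sin(ω/2) = (a − b)/(a + b) = 1.079/3.079 = 0.3505, so ω = 2 arcsin(0.3505) ≈ 41.0°.

41.0°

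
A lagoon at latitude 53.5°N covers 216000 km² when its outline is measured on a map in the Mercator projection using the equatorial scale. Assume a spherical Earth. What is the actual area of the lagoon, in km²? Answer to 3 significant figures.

76400 km²

The Mercator projection is conformal; its linear scale factor is the same in every direction and equals sec φ = 1/cos φ.
Areal scale = k² = sec²φ = 1/cos²(53.5°) = 1/0.5948² = 2.826.
True area = apparent / (areal scale) = 216000 / 2.826 ≈ 76400 km².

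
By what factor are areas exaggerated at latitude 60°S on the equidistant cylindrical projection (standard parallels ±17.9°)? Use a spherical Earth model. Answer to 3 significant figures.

The equidistant cylindrical projection with φ₀ = 17.9° has h = 1 (meridians true) and k = cos φ₀ / cos φ along parallels.
Areal scale = h·k = 1 × cos φ₀ / cos φ; at 60°, h = 1.000, k = 1.903, so h·k = 1.903.

1.90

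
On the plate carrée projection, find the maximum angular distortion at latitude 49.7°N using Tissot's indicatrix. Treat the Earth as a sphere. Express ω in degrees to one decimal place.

For the equirectangular projection with φ₀ = 0 (plate carrée), h = 1 along meridians and k = sec φ along parallels.
At 49.7°: h = 1.000, k = 1.546; principal scales a = 1.546, b = 1.000.
sin(ω/2) = (a − b)/(a + b) = 0.5461/2.546 = 0.2145, so ω = 2 arcsin(0.2145) ≈ 24.8°.

24.8°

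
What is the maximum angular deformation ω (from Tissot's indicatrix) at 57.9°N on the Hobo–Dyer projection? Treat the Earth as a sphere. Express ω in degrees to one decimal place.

Hobo–Dyer is a cylindrical equal-area projection with standard parallels at ±37.5°. For cylindrical equal-area with standard parallel φ₀, h = cos φ / cos φ₀ and k = cos φ₀ / cos φ, so h·k = 1.
At 57.9°: h = 0.6698, k = 1.493; principal scales a = 1.493, b = 0.6698.
sin(ω/2) = (a − b)/(a + b) = 0.8231/2.163 = 0.3806, so ω = 2 arcsin(0.3806) ≈ 44.7°.

44.7°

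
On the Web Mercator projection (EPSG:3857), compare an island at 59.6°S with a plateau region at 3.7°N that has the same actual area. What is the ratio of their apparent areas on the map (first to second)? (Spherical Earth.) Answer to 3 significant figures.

Mercator is conformal with k = sec φ, so areal scale = k² = sec²φ.
At 59.6°: sec²(59.6°) = 1/0.5060² = 3.905.
At 3.7°: sec²(3.7°) = 1/0.9979² = 1.004.
Ratio = 3.905/1.004 = cos²(3.7°)/cos²(59.6°) ≈ 3.89.

3.89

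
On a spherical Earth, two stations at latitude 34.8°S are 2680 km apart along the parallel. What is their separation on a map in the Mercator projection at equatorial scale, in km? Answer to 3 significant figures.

3260 km

Mercator is conformal, so the point scale is isotropic: h = k = sec φ = 1/cos φ.
Along the parallel, k = sec 34.8° = 1/0.8211 = 1.218.
Map distance = 2680 × 1.218 ≈ 3260 km.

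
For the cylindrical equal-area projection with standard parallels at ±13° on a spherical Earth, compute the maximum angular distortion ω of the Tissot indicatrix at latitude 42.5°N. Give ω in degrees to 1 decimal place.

Cylindrical equal-area (φ₀ = 13°): h = cos φ / cos 13° along meridians, k = cos 13° / cos φ along parallels; h·k = 1.
At 42.5°: h = 0.7567, k = 1.322; principal scales a = 1.322, b = 0.7567.
sin(ω/2) = (a − b)/(a + b) = 0.5649/2.078 = 0.2718, so ω = 2 arcsin(0.2718) ≈ 31.5°.

31.5°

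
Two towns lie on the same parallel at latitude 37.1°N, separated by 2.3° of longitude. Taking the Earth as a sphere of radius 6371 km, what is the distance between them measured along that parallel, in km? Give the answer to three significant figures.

204 km

Arc length along a parallel = R cos φ · Δλ (with Δλ in radians).
= 6371 × cos 37.1° × (2.3° × π/180) = 6371 × 0.7976 × 0.04014 ≈ 204 km.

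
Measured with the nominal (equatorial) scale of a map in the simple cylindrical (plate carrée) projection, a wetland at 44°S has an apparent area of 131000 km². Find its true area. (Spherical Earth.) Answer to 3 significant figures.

Plate carrée maps x = Rλ, y = Rφ. The meridian scale is h = 1 and the parallel scale is k = 1/cos φ = sec φ.
Areal scale = h·k = 1 × sec φ; at 44°, h = 1.000, k = 1.390, so h·k = 1.390.
True area = apparent / (areal scale) = 131000 / 1.390 ≈ 94200 km².

94200 km²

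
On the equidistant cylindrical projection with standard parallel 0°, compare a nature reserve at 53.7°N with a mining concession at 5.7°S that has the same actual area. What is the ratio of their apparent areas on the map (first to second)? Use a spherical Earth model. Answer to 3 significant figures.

In the plate carrée (x = Rλ, y = Rφ), meridians are true-scale (h = 1) and parallels are stretched by k = sec φ.
Areal scale at 53.7°: h·k = 1.000 × 1.689 = 1.689.
Areal scale at 5.7°: h·k = 1.000 × 1.005 = 1.005.
Ratio = 1.689/1.005 ≈ 1.68.

1.68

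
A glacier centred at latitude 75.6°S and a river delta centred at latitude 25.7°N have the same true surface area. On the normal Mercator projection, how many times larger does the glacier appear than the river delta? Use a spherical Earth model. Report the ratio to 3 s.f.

On Mercator, area is exaggerated by sec²φ = 1/cos²φ.
At 75.6°: sec²(75.6°) = 1/0.2487² = 16.17.
At 25.7°: sec²(25.7°) = 1/0.9011² = 1.232.
Ratio = 16.17/1.232 = cos²(25.7°)/cos²(75.6°) ≈ 13.1.

13.1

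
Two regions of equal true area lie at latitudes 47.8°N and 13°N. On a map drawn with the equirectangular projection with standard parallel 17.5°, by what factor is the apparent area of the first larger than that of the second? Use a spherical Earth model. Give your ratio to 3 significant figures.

With standard parallel φ₀ = 17.5°, the equirectangular projection gives x = Rλ cos φ₀, y = Rφ, so h = 1 and k = cos 17.5° / cos φ.
Areal scale at 47.8°: h·k = 1.000 × 1.420 = 1.420.
Areal scale at 13°: h·k = 1.000 × 0.9788 = 0.9788.
Ratio = 1.420/0.9788 ≈ 1.45.

1.45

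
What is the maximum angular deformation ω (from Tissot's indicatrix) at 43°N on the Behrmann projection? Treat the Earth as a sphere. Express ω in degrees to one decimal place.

19.3°

Behrmann is a cylindrical equal-area projection with standard parallels at ±30°. A cylindrical equal-area projection with standard parallel φ₀ has meridian scale h = cos φ / cos φ₀ and parallel scale k = cos φ₀ / cos φ (so areas are preserved, h·k = 1).
At 43°: h = 0.8445, k = 1.184; principal scales a = 1.184, b = 0.8445.
sin(ω/2) = (a − b)/(a + b) = 0.3396/2.029 = 0.1674, so ω = 2 arcsin(0.1674) ≈ 19.3°.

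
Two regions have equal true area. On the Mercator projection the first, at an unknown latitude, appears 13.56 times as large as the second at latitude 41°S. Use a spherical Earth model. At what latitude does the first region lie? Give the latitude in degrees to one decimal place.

78.2°

Mercator areal scale is sec²φ, so apparent-area ratio = sec²φ₁ / sec²φ₂ = cos²φ₂ / cos²φ₁.
cos²φ₂ / cos²φ₁ = 13.56  ⇒  cos φ₁ = cos 41° / √13.56 = 0.7547/3.682 = 0.2050.
φ₁ = arccos(0.2050) ≈ 78.2°.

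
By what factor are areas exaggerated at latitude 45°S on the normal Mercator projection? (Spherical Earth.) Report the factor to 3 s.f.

For Mercator, h = k = sec φ (a conformal cylindrical projection has a single point scale, 1/cos φ).
Areal scale = k² = sec²φ = 1/cos²(45°) = 1/0.7071² = 2.000.

2.00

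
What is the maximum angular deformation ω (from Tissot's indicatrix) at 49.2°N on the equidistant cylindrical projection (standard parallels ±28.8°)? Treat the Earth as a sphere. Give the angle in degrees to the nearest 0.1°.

The equidistant cylindrical projection with φ₀ = 28.8° has h = 1 (meridians true) and k = cos φ₀ / cos φ along parallels.
At 49.2°: h = 1.000, k = 1.341; principal scales a = 1.341, b = 1.000.
sin(ω/2) = (a − b)/(a + b) = 0.3411/2.341 = 0.1457, so ω = 2 arcsin(0.1457) ≈ 16.8°.

16.8°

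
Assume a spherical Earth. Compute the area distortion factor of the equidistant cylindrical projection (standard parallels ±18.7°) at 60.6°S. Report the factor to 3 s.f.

1.93

With standard parallel φ₀ = 18.7°, the equirectangular projection gives x = Rλ cos φ₀, y = Rφ, so h = 1 and k = cos 18.7° / cos φ.
Areal scale = h·k = 1 × cos φ₀ / cos φ; at 60.6°, h = 1.000, k = 1.930, so h·k = 1.930.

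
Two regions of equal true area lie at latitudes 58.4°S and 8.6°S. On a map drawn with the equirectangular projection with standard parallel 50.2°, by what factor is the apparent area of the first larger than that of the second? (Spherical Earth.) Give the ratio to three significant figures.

1.89

The equidistant cylindrical projection with φ₀ = 50.2° has h = 1 (meridians true) and k = cos φ₀ / cos φ along parallels.
Areal scale at 58.4°: h·k = 1.000 × 1.222 = 1.222.
Areal scale at 8.6°: h·k = 1.000 × 0.6474 = 0.6474.
Ratio = 1.222/0.6474 ≈ 1.89.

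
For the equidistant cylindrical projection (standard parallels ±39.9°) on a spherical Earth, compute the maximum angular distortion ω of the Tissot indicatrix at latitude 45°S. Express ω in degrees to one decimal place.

4.7°

The equidistant cylindrical projection with φ₀ = 39.9° has h = 1 (meridians true) and k = cos φ₀ / cos φ along parallels.
At 45°: h = 1.000, k = 1.085; principal scales a = 1.085, b = 1.000.
sin(ω/2) = (a − b)/(a + b) = 0.08494/2.085 = 0.04074, so ω = 2 arcsin(0.04074) ≈ 4.7°.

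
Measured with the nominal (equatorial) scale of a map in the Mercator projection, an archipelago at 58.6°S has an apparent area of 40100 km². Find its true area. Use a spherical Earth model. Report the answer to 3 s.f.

Mercator is conformal, so the point scale is isotropic: h = k = sec φ = 1/cos φ.
Areal scale = k² = sec²φ = 1/cos²(58.6°) = 1/0.5210² = 3.684.
True area = apparent / (areal scale) = 40100 / 3.684 ≈ 10900 km².

10900 km²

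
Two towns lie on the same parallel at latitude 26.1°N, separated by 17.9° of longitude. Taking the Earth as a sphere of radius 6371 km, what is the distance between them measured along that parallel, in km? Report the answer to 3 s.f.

1790 km

Arc length along a parallel = R cos φ · Δλ (with Δλ in radians).
= 6371 × cos 26.1° × (17.9° × π/180) = 6371 × 0.8980 × 0.3124 ≈ 1790 km.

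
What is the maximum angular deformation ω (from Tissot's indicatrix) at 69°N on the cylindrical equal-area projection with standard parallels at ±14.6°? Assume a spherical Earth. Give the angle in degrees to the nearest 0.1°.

98.7°

For cylindrical equal-area with standard parallel φ₀, h = cos φ / cos φ₀ and k = cos φ₀ / cos φ, so h·k = 1.
At 69°: h = 0.3703, k = 2.700; principal scales a = 2.700, b = 0.3703.
sin(ω/2) = (a − b)/(a + b) = 2.330/3.071 = 0.7588, so ω = 2 arcsin(0.7588) ≈ 98.7°.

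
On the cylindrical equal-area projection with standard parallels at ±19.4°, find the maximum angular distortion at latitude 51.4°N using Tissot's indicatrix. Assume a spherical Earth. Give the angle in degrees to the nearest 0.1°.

A cylindrical equal-area projection with standard parallel φ₀ has meridian scale h = cos φ / cos φ₀ and parallel scale k = cos φ₀ / cos φ (so areas are preserved, h·k = 1).
At 51.4°: h = 0.6614, k = 1.512; principal scales a = 1.512, b = 0.6614.
sin(ω/2) = (a − b)/(a + b) = 0.8504/2.173 = 0.3913, so ω = 2 arcsin(0.3913) ≈ 46.1°.

46.1°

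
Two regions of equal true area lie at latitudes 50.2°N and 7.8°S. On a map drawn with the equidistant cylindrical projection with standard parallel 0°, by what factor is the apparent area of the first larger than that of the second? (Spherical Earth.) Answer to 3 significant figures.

For the equirectangular projection with φ₀ = 0 (plate carrée), h = 1 along meridians and k = sec φ along parallels.
Areal scale at 50.2°: h·k = 1.000 × 1.562 = 1.562.
Areal scale at 7.8°: h·k = 1.000 × 1.009 = 1.009.
Ratio = 1.562/1.009 ≈ 1.55.

1.55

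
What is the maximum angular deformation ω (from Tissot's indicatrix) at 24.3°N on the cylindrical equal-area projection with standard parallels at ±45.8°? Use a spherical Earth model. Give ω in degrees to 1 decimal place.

For cylindrical equal-area with standard parallel φ₀, h = cos φ / cos φ₀ and k = cos φ₀ / cos φ, so h·k = 1.
At 24.3°: h = 1.307, k = 0.7649; principal scales a = 1.307, b = 0.7649.
sin(ω/2) = (a − b)/(a + b) = 0.5424/2.072 = 0.2617, so ω = 2 arcsin(0.2617) ≈ 30.3°.

30.3°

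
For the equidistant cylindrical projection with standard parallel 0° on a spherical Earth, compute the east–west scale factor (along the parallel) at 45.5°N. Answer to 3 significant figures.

1.43

Plate carrée maps x = Rλ, y = Rφ. The meridian scale is h = 1 and the parallel scale is k = 1/cos φ = sec φ.
k = 1/cos 45.5° = 1/0.7009 = 1.427.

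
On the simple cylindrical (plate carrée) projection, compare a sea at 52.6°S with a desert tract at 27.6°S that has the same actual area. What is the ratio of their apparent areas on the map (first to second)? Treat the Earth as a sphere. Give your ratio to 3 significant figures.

1.46

For the equirectangular projection with φ₀ = 0 (plate carrée), h = 1 along meridians and k = sec φ along parallels.
Areal scale at 52.6°: h·k = 1.000 × 1.646 = 1.646.
Areal scale at 27.6°: h·k = 1.000 × 1.128 = 1.128.
Ratio = 1.646/1.128 ≈ 1.46.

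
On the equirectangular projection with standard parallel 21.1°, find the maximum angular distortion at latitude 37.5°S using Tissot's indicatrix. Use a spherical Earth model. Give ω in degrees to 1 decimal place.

In the equirectangular projection with standard parallel φ₀ = 21.1° (x = Rλ cos φ₀, y = Rφ), meridians are true-scale (h = 1) and the parallel scale is k = cos φ₀ / cos φ.
At 37.5°: h = 1.000, k = 1.176; principal scales a = 1.176, b = 1.000.
sin(ω/2) = (a − b)/(a + b) = 0.1760/2.176 = 0.08087, so ω = 2 arcsin(0.08087) ≈ 9.3°.

9.3°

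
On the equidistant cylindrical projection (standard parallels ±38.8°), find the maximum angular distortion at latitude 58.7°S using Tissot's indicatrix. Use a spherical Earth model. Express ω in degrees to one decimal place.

In the equirectangular projection with standard parallel φ₀ = 38.8° (x = Rλ cos φ₀, y = Rφ), meridians are true-scale (h = 1) and the parallel scale is k = cos φ₀ / cos φ.
At 58.7°: h = 1.000, k = 1.500; principal scales a = 1.500, b = 1.000.
sin(ω/2) = (a − b)/(a + b) = 0.5001/2.500 = 0.2000, so ω = 2 arcsin(0.2000) ≈ 23.1°.

23.1°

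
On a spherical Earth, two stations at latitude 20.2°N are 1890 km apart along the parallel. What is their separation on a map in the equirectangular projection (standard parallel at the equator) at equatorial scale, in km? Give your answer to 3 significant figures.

In the plate carrée (x = Rλ, y = Rφ), meridians are true-scale (h = 1) and parallels are stretched by k = sec φ.
Along the parallel, k = sec 20.2° = 1/0.9385 = 1.066.
Map distance = 1890 × 1.066 ≈ 2010 km.

2010 km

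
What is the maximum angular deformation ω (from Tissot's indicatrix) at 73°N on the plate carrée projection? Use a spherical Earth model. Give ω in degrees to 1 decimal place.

For the equirectangular projection with φ₀ = 0 (plate carrée), h = 1 along meridians and k = sec φ along parallels.
At 73°: h = 1.000, k = 3.420; principal scales a = 3.420, b = 1.000.
sin(ω/2) = (a − b)/(a + b) = 2.420/4.420 = 0.5475, so ω = 2 arcsin(0.5475) ≈ 66.4°.

66.4°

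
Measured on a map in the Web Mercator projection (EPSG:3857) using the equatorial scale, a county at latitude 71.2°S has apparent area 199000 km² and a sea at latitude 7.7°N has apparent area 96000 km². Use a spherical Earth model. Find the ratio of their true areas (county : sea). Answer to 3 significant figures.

0.219

Mercator's areal exaggeration is sec²φ; hence true area = (apparent area) · cos²φ.
True area of county: 199000 × cos²(71.2°) = 199000 × 0.1039 = 20670 km².
True area of sea: 96000 × cos²(7.7°) = 96000 × 0.9820 = 94280 km².
Ratio = 20670 / 94280 ≈ 0.219.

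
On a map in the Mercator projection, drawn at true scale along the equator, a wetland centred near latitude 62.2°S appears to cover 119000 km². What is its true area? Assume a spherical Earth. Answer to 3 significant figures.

For Mercator, h = k = sec φ (a conformal cylindrical projection has a single point scale, 1/cos φ).
Areal scale = k² = sec²φ = 1/cos²(62.2°) = 1/0.4664² = 4.597.
True area = apparent / (areal scale) = 119000 / 4.597 ≈ 25900 km².

25900 km²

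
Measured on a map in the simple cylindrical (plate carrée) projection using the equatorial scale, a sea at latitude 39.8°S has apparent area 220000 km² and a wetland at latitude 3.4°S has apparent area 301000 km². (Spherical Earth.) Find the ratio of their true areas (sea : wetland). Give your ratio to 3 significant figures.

On the plate carrée, areal scale = h·k = 1 × sec φ, so true area = apparent × cos φ.
True area of sea: 220000 × cos(39.8°) = 220000 × 0.7683 = 169000 km².
True area of wetland: 301000 × cos(3.4°) = 301000 × 0.9982 = 300500 km².
Ratio = 169000 / 300500 ≈ 0.563.

0.563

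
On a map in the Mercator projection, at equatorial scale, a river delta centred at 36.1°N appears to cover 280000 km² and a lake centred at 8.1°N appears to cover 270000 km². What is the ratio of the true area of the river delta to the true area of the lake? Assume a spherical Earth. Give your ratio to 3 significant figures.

Since Mercator area scale is 1/cos²φ, the true area equals the apparent area multiplied by cos²φ.
True area of river delta: 280000 × cos²(36.1°) = 280000 × 0.6528 = 182800 km².
True area of lake: 270000 × cos²(8.1°) = 270000 × 0.9801 = 264600 km².
Ratio = 182800 / 264600 ≈ 0.691.

0.691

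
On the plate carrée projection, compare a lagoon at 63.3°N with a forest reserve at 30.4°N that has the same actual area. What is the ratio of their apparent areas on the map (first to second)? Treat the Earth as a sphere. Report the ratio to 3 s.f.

1.92

In the plate carrée (x = Rλ, y = Rφ), meridians are true-scale (h = 1) and parallels are stretched by k = sec φ.
Areal scale at 63.3°: h·k = 1.000 × 2.226 = 2.226.
Areal scale at 30.4°: h·k = 1.000 × 1.159 = 1.159.
Ratio = 2.226/1.159 ≈ 1.92.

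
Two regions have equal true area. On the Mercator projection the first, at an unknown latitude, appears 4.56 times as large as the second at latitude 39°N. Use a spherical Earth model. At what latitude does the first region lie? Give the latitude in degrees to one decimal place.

For equal true areas on Mercator, apparent areas scale as sec²φ, so the ratio is cos²φ₂ / cos²φ₁.
cos²φ₂ / cos²φ₁ = 4.56  ⇒  cos φ₁ = cos 39° / √4.56 = 0.7771/2.135 = 0.3639.
φ₁ = arccos(0.3639) ≈ 68.7°.

68.7°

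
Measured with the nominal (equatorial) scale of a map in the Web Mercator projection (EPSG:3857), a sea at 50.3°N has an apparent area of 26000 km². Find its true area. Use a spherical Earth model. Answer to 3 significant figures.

10600 km²

For Mercator, h = k = sec φ (a conformal cylindrical projection has a single point scale, 1/cos φ).
Areal scale = k² = sec²φ = 1/cos²(50.3°) = 1/0.6388² = 2.451.
True area = apparent / (areal scale) = 26000 / 2.451 ≈ 10600 km².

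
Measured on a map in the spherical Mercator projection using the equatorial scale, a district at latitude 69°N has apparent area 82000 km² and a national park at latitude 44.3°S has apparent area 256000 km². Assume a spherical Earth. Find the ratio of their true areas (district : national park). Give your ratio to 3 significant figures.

0.0803

Mercator's areal exaggeration is sec²φ; hence true area = (apparent area) · cos²φ.
True area of district: 82000 × cos²(69°) = 82000 × 0.1284 = 10530 km².
True area of national park: 256000 × cos²(44.3°) = 256000 × 0.5122 = 131100 km².
Ratio = 10530 / 131100 ≈ 0.0803.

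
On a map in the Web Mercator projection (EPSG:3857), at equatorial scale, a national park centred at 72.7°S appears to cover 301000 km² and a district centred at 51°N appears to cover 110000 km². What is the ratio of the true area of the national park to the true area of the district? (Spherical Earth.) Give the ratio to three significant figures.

Since Mercator area scale is 1/cos²φ, the true area equals the apparent area multiplied by cos²φ.
True area of national park: 301000 × cos²(72.7°) = 301000 × 0.08843 = 26620 km².
True area of district: 110000 × cos²(51°) = 110000 × 0.3960 = 43560 km².
Ratio = 26620 / 43560 ≈ 0.611.

0.611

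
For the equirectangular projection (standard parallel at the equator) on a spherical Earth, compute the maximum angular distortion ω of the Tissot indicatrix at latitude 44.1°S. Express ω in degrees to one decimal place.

18.9°

For the equirectangular projection with φ₀ = 0 (plate carrée), h = 1 along meridians and k = sec φ along parallels.
At 44.1°: h = 1.000, k = 1.393; principal scales a = 1.393, b = 1.000.
sin(ω/2) = (a − b)/(a + b) = 0.3925/2.393 = 0.1641, so ω = 2 arcsin(0.1641) ≈ 18.9°.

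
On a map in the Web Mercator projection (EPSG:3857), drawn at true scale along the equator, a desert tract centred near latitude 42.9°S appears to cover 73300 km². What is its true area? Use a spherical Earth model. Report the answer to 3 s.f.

39300 km²

The Mercator projection is conformal; its linear scale factor is the same in every direction and equals sec φ = 1/cos φ.
Areal scale = k² = sec²φ = 1/cos²(42.9°) = 1/0.7325² = 1.864.
True area = apparent / (areal scale) = 73300 / 1.864 ≈ 39300 km².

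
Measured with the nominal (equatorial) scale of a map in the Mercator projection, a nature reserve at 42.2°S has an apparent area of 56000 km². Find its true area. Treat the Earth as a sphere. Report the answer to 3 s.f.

Mercator is conformal, so the point scale is isotropic: h = k = sec φ = 1/cos φ.
Areal scale = k² = sec²φ = 1/cos²(42.2°) = 1/0.7408² = 1.822.
True area = apparent / (areal scale) = 56000 / 1.822 ≈ 30700 km².

30700 km²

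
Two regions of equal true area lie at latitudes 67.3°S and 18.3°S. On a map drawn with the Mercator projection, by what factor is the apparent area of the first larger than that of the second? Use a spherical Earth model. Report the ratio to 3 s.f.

6.05

Mercator areal scale is sec²φ.
At 67.3°: sec²(67.3°) = 1/0.3859² = 6.715.
At 18.3°: sec²(18.3°) = 1/0.9494² = 1.109.
Ratio = 6.715/1.109 = cos²(18.3°)/cos²(67.3°) ≈ 6.05.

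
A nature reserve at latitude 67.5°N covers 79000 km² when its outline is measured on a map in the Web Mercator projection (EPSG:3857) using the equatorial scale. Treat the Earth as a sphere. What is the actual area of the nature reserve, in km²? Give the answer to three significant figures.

The Mercator projection is conformal; its linear scale factor is the same in every direction and equals sec φ = 1/cos φ.
Areal scale = k² = sec²φ = 1/cos²(67.5°) = 1/0.3827² = 6.828.
True area = apparent / (areal scale) = 79000 / 6.828 ≈ 11600 km².

11600 km²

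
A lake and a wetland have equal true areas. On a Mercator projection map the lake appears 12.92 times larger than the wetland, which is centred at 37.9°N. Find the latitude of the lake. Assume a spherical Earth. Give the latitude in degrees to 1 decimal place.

77.3°

For equal true areas on Mercator, apparent areas scale as sec²φ, so the ratio is cos²φ₂ / cos²φ₁.
cos²φ₂ / cos²φ₁ = 12.92  ⇒  cos φ₁ = cos 37.9° / √12.92 = 0.7891/3.594 = 0.2195.
φ₁ = arccos(0.2195) ≈ 77.3°.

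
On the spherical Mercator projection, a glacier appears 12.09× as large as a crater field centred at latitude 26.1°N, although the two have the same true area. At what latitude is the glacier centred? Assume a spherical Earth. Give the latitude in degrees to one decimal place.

On Mercator, (apparent₁)/(apparent₂) = sec²φ₁ / sec²φ₂ when true areas are equal.
cos²φ₂ / cos²φ₁ = 12.09  ⇒  cos φ₁ = cos 26.1° / √12.09 = 0.8980/3.477 = 0.2583.
φ₁ = arccos(0.2583) ≈ 75.0°.

75.0°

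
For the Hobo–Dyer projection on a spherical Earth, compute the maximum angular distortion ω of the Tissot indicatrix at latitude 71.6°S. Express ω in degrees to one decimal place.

93.2°

Hobo–Dyer is a cylindrical equal-area projection with standard parallels at ±37.5°. For cylindrical equal-area with standard parallel φ₀, h = cos φ / cos φ₀ and k = cos φ₀ / cos φ, so h·k = 1.
At 71.6°: h = 0.3979, k = 2.513; principal scales a = 2.513, b = 0.3979.
sin(ω/2) = (a − b)/(a + b) = 2.116/2.911 = 0.7267, so ω = 2 arcsin(0.7267) ≈ 93.2°.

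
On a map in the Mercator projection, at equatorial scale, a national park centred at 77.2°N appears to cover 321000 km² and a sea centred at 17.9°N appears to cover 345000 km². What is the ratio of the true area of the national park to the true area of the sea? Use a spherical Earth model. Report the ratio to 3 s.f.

Mercator's areal exaggeration is sec²φ; hence true area = (apparent area) · cos²φ.
True area of national park: 321000 × cos²(77.2°) = 321000 × 0.04908 = 15760 km².
True area of sea: 345000 × cos²(17.9°) = 345000 × 0.9055 = 312400 km².
Ratio = 15760 / 312400 ≈ 0.0504.

0.0504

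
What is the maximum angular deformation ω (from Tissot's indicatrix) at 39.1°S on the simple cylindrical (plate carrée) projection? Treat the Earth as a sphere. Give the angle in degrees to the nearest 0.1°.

In the plate carrée (x = Rλ, y = Rφ), meridians are true-scale (h = 1) and parallels are stretched by k = sec φ.
At 39.1°: h = 1.000, k = 1.289; principal scales a = 1.289, b = 1.000.
sin(ω/2) = (a − b)/(a + b) = 0.2886/2.289 = 0.1261, so ω = 2 arcsin(0.1261) ≈ 14.5°.

14.5°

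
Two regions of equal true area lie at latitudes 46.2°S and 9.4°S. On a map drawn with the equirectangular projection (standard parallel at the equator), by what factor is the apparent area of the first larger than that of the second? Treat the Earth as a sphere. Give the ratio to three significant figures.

1.43

For the equirectangular projection with φ₀ = 0 (plate carrée), h = 1 along meridians and k = sec φ along parallels.
Areal scale at 46.2°: h·k = 1.000 × 1.445 = 1.445.
Areal scale at 9.4°: h·k = 1.000 × 1.014 = 1.014.
Ratio = 1.445/1.014 ≈ 1.43.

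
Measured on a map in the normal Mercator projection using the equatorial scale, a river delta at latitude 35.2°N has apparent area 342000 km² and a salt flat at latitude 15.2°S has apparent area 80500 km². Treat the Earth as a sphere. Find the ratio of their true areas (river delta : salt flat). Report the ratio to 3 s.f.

Since Mercator area scale is 1/cos²φ, the true area equals the apparent area multiplied by cos²φ.
True area of river delta: 342000 × cos²(35.2°) = 342000 × 0.6677 = 228400 km².
True area of salt flat: 80500 × cos²(15.2°) = 80500 × 0.9313 = 74970 km².
Ratio = 228400 / 74970 ≈ 3.05.

3.05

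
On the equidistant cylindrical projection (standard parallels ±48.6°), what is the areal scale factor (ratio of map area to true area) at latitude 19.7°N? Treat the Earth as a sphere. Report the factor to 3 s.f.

With standard parallel φ₀ = 48.6°, the equirectangular projection gives x = Rλ cos φ₀, y = Rφ, so h = 1 and k = cos 48.6° / cos φ.
Areal scale = h·k = 1 × cos φ₀ / cos φ; at 19.7°, h = 1.000, k = 0.7024, so h·k = 0.7024.

0.702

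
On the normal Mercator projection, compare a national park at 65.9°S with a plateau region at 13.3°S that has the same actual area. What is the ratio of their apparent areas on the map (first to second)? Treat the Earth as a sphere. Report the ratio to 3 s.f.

Mercator is conformal with k = sec φ, so areal scale = k² = sec²φ.
At 65.9°: sec²(65.9°) = 1/0.4083² = 5.998.
At 13.3°: sec²(13.3°) = 1/0.9732² = 1.056.
Ratio = 5.998/1.056 = cos²(13.3°)/cos²(65.9°) ≈ 5.68.

5.68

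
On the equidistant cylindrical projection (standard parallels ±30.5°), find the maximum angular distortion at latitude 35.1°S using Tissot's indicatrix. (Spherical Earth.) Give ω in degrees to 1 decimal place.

3.0°

The equidistant cylindrical projection with φ₀ = 30.5° has h = 1 (meridians true) and k = cos φ₀ / cos φ along parallels.
At 35.1°: h = 1.000, k = 1.053; principal scales a = 1.053, b = 1.000.
sin(ω/2) = (a − b)/(a + b) = 0.05314/2.053 = 0.02588, so ω = 2 arcsin(0.02588) ≈ 3.0°.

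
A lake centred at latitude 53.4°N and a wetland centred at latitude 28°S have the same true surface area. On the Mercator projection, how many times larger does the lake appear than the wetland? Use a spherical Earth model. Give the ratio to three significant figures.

2.19

Mercator is conformal with k = sec φ, so areal scale = k² = sec²φ.
At 53.4°: sec²(53.4°) = 1/0.5962² = 2.813.
At 28°: sec²(28°) = 1/0.8829² = 1.283.
Ratio = 2.813/1.283 = cos²(28°)/cos²(53.4°) ≈ 2.19.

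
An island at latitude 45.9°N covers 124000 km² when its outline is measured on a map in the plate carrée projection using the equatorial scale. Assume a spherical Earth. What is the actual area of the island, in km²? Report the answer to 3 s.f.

86300 km²

Plate carrée maps x = Rλ, y = Rφ. The meridian scale is h = 1 and the parallel scale is k = 1/cos φ = sec φ.
Areal scale = h·k = 1 × sec φ; at 45.9°, h = 1.000, k = 1.437, so h·k = 1.437.
True area = apparent / (areal scale) = 124000 / 1.437 ≈ 86300 km².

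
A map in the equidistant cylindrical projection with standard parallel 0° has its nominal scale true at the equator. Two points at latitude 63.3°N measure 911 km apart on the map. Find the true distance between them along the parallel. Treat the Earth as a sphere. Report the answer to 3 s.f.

409 km

Plate carrée maps x = Rλ, y = Rφ. The meridian scale is h = 1 and the parallel scale is k = 1/cos φ = sec φ.
Along the parallel at 63.3°, map distances are exaggerated by k = sec 63.3° = 2.226.
True distance = 911 / 2.226 = 911 × cos 63.3° ≈ 409 km.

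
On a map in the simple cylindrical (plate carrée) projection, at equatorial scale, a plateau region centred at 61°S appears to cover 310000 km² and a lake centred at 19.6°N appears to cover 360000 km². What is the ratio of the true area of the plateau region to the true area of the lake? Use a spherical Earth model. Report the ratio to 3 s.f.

On the plate carrée, areal scale = h·k = 1 × sec φ, so true area = apparent × cos φ.
True area of plateau region: 310000 × cos(61°) = 310000 × 0.4848 = 150300 km².
True area of lake: 360000 × cos(19.6°) = 360000 × 0.9421 = 339100 km².
Ratio = 150300 / 339100 ≈ 0.443.

0.443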